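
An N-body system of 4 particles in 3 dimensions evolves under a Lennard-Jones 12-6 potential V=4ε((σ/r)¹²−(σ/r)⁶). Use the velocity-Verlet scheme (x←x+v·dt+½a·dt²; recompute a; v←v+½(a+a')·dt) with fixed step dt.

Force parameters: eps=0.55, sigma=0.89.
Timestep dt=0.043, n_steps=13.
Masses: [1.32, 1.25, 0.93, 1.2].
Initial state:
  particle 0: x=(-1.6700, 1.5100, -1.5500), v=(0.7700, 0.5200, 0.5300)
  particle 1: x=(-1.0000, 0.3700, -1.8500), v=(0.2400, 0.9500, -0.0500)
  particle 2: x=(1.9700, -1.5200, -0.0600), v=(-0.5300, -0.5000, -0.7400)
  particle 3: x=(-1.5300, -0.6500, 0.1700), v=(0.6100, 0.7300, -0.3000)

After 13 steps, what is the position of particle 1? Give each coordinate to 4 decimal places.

(-0.9189, 0.9987, -1.8360)

step 0: x0=(-1.6700, 1.5100, -1.5500) x1=(-1.0000, 0.3700, -1.8500) x2=(1.9700, -1.5200, -0.0600) x3=(-1.5300, -0.6500, 0.1700)
step 1: x0=(-1.6367, 1.5320, -1.5273) x1=(-0.9899, 0.4113, -1.8520) x2=(1.9472, -1.5415, -0.0918) x3=(-1.5038, -0.6186, 0.1571)
step 2: x0=(-1.6028, 1.5531, -1.5049) x1=(-0.9804, 0.4534, -1.8538) x2=(1.9244, -1.5630, -0.1236) x3=(-1.4775, -0.5872, 0.1441)
step 3: x0=(-1.5685, 1.5733, -1.4827) x1=(-0.9714, 0.4965, -1.8552) x2=(1.9016, -1.5845, -0.1555) x3=(-1.4513, -0.5557, 0.1312)
step 4: x0=(-1.5336, 1.5924, -1.4609) x1=(-0.9630, 0.5407, -1.8562) x2=(1.8788, -1.6060, -0.1873) x3=(-1.4250, -0.5243, 0.1182)
step 5: x0=(-1.4980, 1.6104, -1.4395) x1=(-0.9553, 0.5860, -1.8567) x2=(1.8560, -1.6275, -0.2191) x3=(-1.3988, -0.4928, 0.1051)
step 6: x0=(-1.4618, 1.6271, -1.4186) x1=(-0.9482, 0.6327, -1.8567) x2=(1.8332, -1.6490, -0.2509) x3=(-1.3725, -0.4613, 0.0920)
step 7: x0=(-1.4249, 1.6424, -1.3984) x1=(-0.9420, 0.6809, -1.8560) x2=(1.8104, -1.6705, -0.2827) x3=(-1.3462, -0.4298, 0.0789)
step 8: x0=(-1.3871, 1.6562, -1.3788) x1=(-0.9366, 0.7307, -1.8545) x2=(1.7876, -1.6920, -0.3146) x3=(-1.3199, -0.3982, 0.0658)
step 9: x0=(-1.3486, 1.6682, -1.3601) x1=(-0.9320, 0.7822, -1.8520) x2=(1.7648, -1.7135, -0.3464) x3=(-1.2936, -0.3666, 0.0526)
step 10: x0=(-1.3093, 1.6786, -1.3424) x1=(-0.9283, 0.8354, -1.8485) x2=(1.7420, -1.7349, -0.3782) x3=(-1.2673, -0.3350, 0.0394)
step 11: x0=(-1.2693, 1.6876, -1.3254) x1=(-0.9253, 0.8902, -1.8442) x2=(1.7191, -1.7564, -0.4100) x3=(-1.2410, -0.3033, 0.0261)
step 12: x0=(-1.2292, 1.6961, -1.3088) x1=(-0.9224, 0.9454, -1.8394) x2=(1.6963, -1.7779, -0.4419) x3=(-1.2147, -0.2717, 0.0128)
step 13: x0=(-1.1897, 1.7063, -1.2909) x1=(-0.9189, 0.9987, -1.8360) x2=(1.6735, -1.7994, -0.4737) x3=(-1.1884, -0.2399, -0.0005)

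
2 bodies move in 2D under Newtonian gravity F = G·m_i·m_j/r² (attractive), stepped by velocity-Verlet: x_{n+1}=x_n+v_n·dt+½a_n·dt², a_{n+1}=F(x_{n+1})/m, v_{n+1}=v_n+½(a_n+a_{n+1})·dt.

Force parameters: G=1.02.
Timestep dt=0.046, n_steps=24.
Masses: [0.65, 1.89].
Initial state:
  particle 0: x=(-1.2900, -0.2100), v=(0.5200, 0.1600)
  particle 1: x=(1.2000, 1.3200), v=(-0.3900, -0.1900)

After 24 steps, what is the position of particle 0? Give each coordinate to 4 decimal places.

(-0.5564, 0.0724)

step 0: x0=(-1.2900, -0.2100) x1=(1.2000, 1.3200)
step 1: x0=(-1.2659, -0.2025) x1=(1.1820, 1.3112)
step 2: x0=(-1.2413, -0.1948) x1=(1.1638, 1.3023)
step 3: x0=(-1.2164, -0.1868) x1=(1.1455, 1.2934)
step 4: x0=(-1.1909, -0.1785) x1=(1.1271, 1.2843)
step 5: x0=(-1.1651, -0.1699) x1=(1.1085, 1.2752)
step 6: x0=(-1.1387, -0.1610) x1=(1.0897, 1.2659)
step 7: x0=(-1.1119, -0.1518) x1=(1.0707, 1.2565)
step 8: x0=(-1.0845, -0.1423) x1=(1.0516, 1.2470)
step 9: x0=(-1.0566, -0.1324) x1=(1.0323, 1.2374)
step 10: x0=(-1.0282, -0.1222) x1=(1.0128, 1.2277)
step 11: x0=(-0.9992, -0.1116) x1=(0.9931, 1.2179)
step 12: x0=(-0.9696, -0.1006) x1=(0.9733, 1.2079)
step 13: x0=(-0.9394, -0.0892) x1=(0.9532, 1.1977)
step 14: x0=(-0.9086, -0.0773) x1=(0.9328, 1.1875)
step 15: x0=(-0.8771, -0.0650) x1=(0.9123, 1.1770)
step 16: x0=(-0.8449, -0.0522) x1=(0.8915, 1.1664)
step 17: x0=(-0.8119, -0.0389) x1=(0.8704, 1.1556)
step 18: x0=(-0.7781, -0.0250) x1=(0.8491, 1.1446)
step 19: x0=(-0.7436, -0.0105) x1=(0.8275, 1.1334)
step 20: x0=(-0.7081, 0.0046) x1=(0.8056, 1.1220)
step 21: x0=(-0.6717, 0.0204) x1=(0.7834, 1.1104)
step 22: x0=(-0.6344, 0.0369) x1=(0.7608, 1.0985)
step 23: x0=(-0.5960, 0.0542) x1=(0.7379, 1.0863)
step 24: x0=(-0.5564, 0.0724) x1=(0.7146, 1.0739)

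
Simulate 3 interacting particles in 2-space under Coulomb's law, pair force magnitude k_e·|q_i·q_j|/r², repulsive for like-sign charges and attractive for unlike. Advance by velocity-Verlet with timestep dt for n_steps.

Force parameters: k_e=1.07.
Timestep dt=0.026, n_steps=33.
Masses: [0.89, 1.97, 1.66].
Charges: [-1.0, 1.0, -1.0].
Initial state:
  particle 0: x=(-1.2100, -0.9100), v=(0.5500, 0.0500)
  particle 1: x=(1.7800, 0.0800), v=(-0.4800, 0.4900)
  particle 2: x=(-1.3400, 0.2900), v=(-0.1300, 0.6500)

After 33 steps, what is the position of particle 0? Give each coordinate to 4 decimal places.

step 0: x0=(-1.2100, -0.9100) x1=(1.7800, 0.0800) x2=(-1.3400, 0.2900)
step 1: x0=(-1.1956, -0.9090) x1=(1.7675, 0.0927) x2=(-1.3434, 0.3070)
step 2: x0=(-1.1811, -0.9084) x1=(1.7549, 0.1055) x2=(-1.3467, 0.3244)
step 3: x0=(-1.1665, -0.9084) x1=(1.7422, 0.1182) x2=(-1.3501, 0.3420)
step 4: x0=(-1.1516, -0.9089) x1=(1.7295, 0.1309) x2=(-1.3534, 0.3599)
step 5: x0=(-1.1367, -0.9098) x1=(1.7167, 0.1436) x2=(-1.3568, 0.3780)
step 6: x0=(-1.1215, -0.9111) x1=(1.7038, 0.1563) x2=(-1.3601, 0.3964)
step 7: x0=(-1.1062, -0.9129) x1=(1.6908, 0.1689) x2=(-1.3635, 0.4150)
step 8: x0=(-1.0907, -0.9150) x1=(1.6778, 0.1816) x2=(-1.3668, 0.4338)
step 9: x0=(-1.0751, -0.9176) x1=(1.6647, 0.1943) x2=(-1.3702, 0.4529)
step 10: x0=(-1.0593, -0.9205) x1=(1.6515, 0.2069) x2=(-1.3735, 0.4722)
step 11: x0=(-1.0433, -0.9238) x1=(1.6382, 0.2195) x2=(-1.3768, 0.4917)
step 12: x0=(-1.0271, -0.9274) x1=(1.6248, 0.2321) x2=(-1.3802, 0.5114)
step 13: x0=(-1.0108, -0.9313) x1=(1.6114, 0.2447) x2=(-1.3835, 0.5312)
step 14: x0=(-0.9943, -0.9355) x1=(1.5979, 0.2573) x2=(-1.3869, 0.5513)
step 15: x0=(-0.9776, -0.9401) x1=(1.5843, 0.2699) x2=(-1.3902, 0.5715)
step 16: x0=(-0.9607, -0.9449) x1=(1.5706, 0.2824) x2=(-1.3935, 0.5919)
step 17: x0=(-0.9436, -0.9499) x1=(1.5568, 0.2950) x2=(-1.3969, 0.6125)
step 18: x0=(-0.9264, -0.9552) x1=(1.5430, 0.3075) x2=(-1.4002, 0.6332)
step 19: x0=(-0.9090, -0.9608) x1=(1.5290, 0.3200) x2=(-1.4035, 0.6540)
step 20: x0=(-0.8914, -0.9666) x1=(1.5150, 0.3325) x2=(-1.4069, 0.6750)
step 21: x0=(-0.8736, -0.9725) x1=(1.5009, 0.3449) x2=(-1.4102, 0.6961)
step 22: x0=(-0.8556, -0.9787) x1=(1.4867, 0.3574) x2=(-1.4135, 0.7174)
step 23: x0=(-0.8375, -0.9851) x1=(1.4725, 0.3698) x2=(-1.4168, 0.7388)
step 24: x0=(-0.8192, -0.9916) x1=(1.4581, 0.3822) x2=(-1.4201, 0.7603)
step 25: x0=(-0.8007, -0.9983) x1=(1.4437, 0.3946) x2=(-1.4234, 0.7819)
step 26: x0=(-0.7821, -1.0052) x1=(1.4291, 0.4070) x2=(-1.4266, 0.8036)
step 27: x0=(-0.7632, -1.0122) x1=(1.4145, 0.4193) x2=(-1.4299, 0.8254)
step 28: x0=(-0.7443, -1.0193) x1=(1.3998, 0.4316) x2=(-1.4331, 0.8474)
step 29: x0=(-0.7251, -1.0266) x1=(1.3850, 0.4439) x2=(-1.4364, 0.8694)
step 30: x0=(-0.7057, -1.0340) x1=(1.3701, 0.4562) x2=(-1.4396, 0.8915)
step 31: x0=(-0.6862, -1.0415) x1=(1.3551, 0.4684) x2=(-1.4428, 0.9137)
step 32: x0=(-0.6666, -1.0490) x1=(1.3400, 0.4807) x2=(-1.4460, 0.9360)
step 33: x0=(-0.6467, -1.0567) x1=(1.3248, 0.4929) x2=(-1.4491, 0.9583)

(-0.6467, -1.0567)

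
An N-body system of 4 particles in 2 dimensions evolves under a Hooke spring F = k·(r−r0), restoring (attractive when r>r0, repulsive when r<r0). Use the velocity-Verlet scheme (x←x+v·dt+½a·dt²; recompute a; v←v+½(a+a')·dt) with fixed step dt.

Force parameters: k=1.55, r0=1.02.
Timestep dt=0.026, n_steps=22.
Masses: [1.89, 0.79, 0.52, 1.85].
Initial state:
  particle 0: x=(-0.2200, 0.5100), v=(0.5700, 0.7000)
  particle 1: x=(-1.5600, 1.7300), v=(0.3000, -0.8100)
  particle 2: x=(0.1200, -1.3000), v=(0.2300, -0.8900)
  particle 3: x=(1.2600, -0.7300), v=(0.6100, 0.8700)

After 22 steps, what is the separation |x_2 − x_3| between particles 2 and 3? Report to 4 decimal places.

step 0: x0=(-0.2200, 0.5100) x1=(-1.5600, 1.7300) x2=(0.1200, -1.3000) x3=(1.2600, -0.7300)
step 1: x0=(-0.2051, 0.5280) x1=(-1.5497, 1.7060) x2=(0.1249, -1.3201) x3=(1.2750, -0.7067)
step 2: x0=(-0.1901, 0.5454) x1=(-1.5343, 1.6761) x2=(0.1275, -1.3338) x3=(1.2883, -0.6822)
step 3: x0=(-0.1749, 0.5623) x1=(-1.5139, 1.6406) x2=(0.1281, -1.3413) x3=(1.3000, -0.6565)
step 4: x0=(-0.1595, 0.5787) x1=(-1.4886, 1.5995) x2=(0.1267, -1.3424) x3=(1.3099, -0.6297)
step 5: x0=(-0.1440, 0.5944) x1=(-1.4584, 1.5531) x2=(0.1233, -1.3372) x3=(1.3181, -0.6017)
step 6: x0=(-0.1283, 0.6095) x1=(-1.4236, 1.5015) x2=(0.1182, -1.3256) x3=(1.3246, -0.5726)
step 7: x0=(-0.1124, 0.6240) x1=(-1.3841, 1.4450) x2=(0.1113, -1.3079) x3=(1.3295, -0.5426)
step 8: x0=(-0.0964, 0.6379) x1=(-1.3403, 1.3838) x2=(0.1030, -1.2842) x3=(1.3328, -0.5115)
step 9: x0=(-0.0801, 0.6511) x1=(-1.2923, 1.3183) x2=(0.0932, -1.2546) x3=(1.3344, -0.4796)
step 10: x0=(-0.0636, 0.6636) x1=(-1.2402, 1.2487) x2=(0.0823, -1.2193) x3=(1.3344, -0.4469)
step 11: x0=(-0.0469, 0.6754) x1=(-1.1845, 1.1753) x2=(0.0703, -1.1787) x3=(1.3330, -0.4133)
step 12: x0=(-0.0300, 0.6866) x1=(-1.1252, 1.0985) x2=(0.0573, -1.1330) x3=(1.3300, -0.3791)
step 13: x0=(-0.0128, 0.6971) x1=(-1.0627, 1.0186) x2=(0.0437, -1.0825) x3=(1.3256, -0.3442)
step 14: x0=(0.0046, 0.7070) x1=(-0.9973, 0.9360) x2=(0.0296, -1.0276) x3=(1.3198, -0.3087)
step 15: x0=(0.0224, 0.7162) x1=(-0.9293, 0.8509) x2=(0.0152, -0.9687) x3=(1.3127, -0.2727)
step 16: x0=(0.0404, 0.7249) x1=(-0.8590, 0.7638) x2=(0.0006, -0.9061) x3=(1.3044, -0.2362)
step 17: x0=(0.0587, 0.7331) x1=(-0.7866, 0.6748) x2=(-0.0140, -0.8404) x3=(1.2948, -0.1993)
step 18: x0=(0.0774, 0.7407) x1=(-0.7126, 0.5845) x2=(-0.0283, -0.7720) x3=(1.2842, -0.1621)
step 19: x0=(0.0964, 0.7480) x1=(-0.6371, 0.4929) x2=(-0.0423, -0.7013) x3=(1.2725, -0.1245)
step 20: x0=(0.1156, 0.7549) x1=(-0.5605, 0.4005) x2=(-0.0557, -0.6288) x3=(1.2599, -0.0868)
step 21: x0=(0.1352, 0.7616) x1=(-0.4831, 0.3075) x2=(-0.0683, -0.5551) x3=(1.2464, -0.0489)
step 22: x0=(0.1550, 0.7680) x1=(-0.4050, 0.2141) x2=(-0.0801, -0.4805) x3=(1.2322, -0.0108)

1.3938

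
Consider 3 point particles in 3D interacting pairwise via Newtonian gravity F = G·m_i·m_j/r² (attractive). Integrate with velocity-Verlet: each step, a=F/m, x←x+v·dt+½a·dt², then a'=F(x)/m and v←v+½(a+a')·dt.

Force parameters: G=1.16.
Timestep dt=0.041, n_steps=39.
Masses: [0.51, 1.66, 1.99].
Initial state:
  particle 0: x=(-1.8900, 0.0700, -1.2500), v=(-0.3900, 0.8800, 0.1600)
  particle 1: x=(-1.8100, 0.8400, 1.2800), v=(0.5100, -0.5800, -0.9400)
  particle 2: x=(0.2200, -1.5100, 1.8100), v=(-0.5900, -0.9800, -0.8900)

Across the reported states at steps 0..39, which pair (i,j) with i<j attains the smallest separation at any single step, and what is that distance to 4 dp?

pair (0,1), distance 1.6829

step 0: x0=(-1.8900, 0.0700, -1.2500) x1=(-1.8100, 0.8400, 1.2800) x2=(0.2200, -1.5100, 1.8100)
step 1: x0=(-1.9059, 0.1061, -1.2431) x1=(-1.7890, 0.8161, 1.2414) x2=(0.1957, -1.5500, 1.7735)
step 2: x0=(-1.9217, 0.1422, -1.2356) x1=(-1.7677, 0.7918, 1.2028) x2=(0.1711, -1.5898, 1.7368)
step 3: x0=(-1.9373, 0.1784, -1.2274) x1=(-1.7462, 0.7671, 1.1640) x2=(0.1463, -1.6293, 1.7001)
step 4: x0=(-1.9528, 0.2146, -1.2186) x1=(-1.7244, 0.7422, 1.1252) x2=(0.1213, -1.6685, 1.6632)
step 5: x0=(-1.9680, 0.2508, -1.2090) x1=(-1.7024, 0.7168, 1.0863) x2=(0.0961, -1.7074, 1.6263)
step 6: x0=(-1.9831, 0.2870, -1.1987) x1=(-1.6802, 0.6911, 1.0473) x2=(0.0706, -1.7460, 1.5892)
step 7: x0=(-1.9980, 0.3231, -1.1876) x1=(-1.6578, 0.6651, 1.0082) x2=(0.0448, -1.7843, 1.5521)
step 8: x0=(-2.0127, 0.3593, -1.1757) x1=(-1.6352, 0.6386, 0.9689) x2=(0.0189, -1.8223, 1.5148)
step 9: x0=(-2.0271, 0.3954, -1.1630) x1=(-1.6124, 0.6118, 0.9296) x2=(-0.0073, -1.8600, 1.4774)
step 10: x0=(-2.0413, 0.4314, -1.1495) x1=(-1.5894, 0.5846, 0.8901) x2=(-0.0337, -1.8973, 1.4399)
step 11: x0=(-2.0552, 0.4674, -1.1351) x1=(-1.5662, 0.5570, 0.8504) x2=(-0.0604, -1.9343, 1.4024)
step 12: x0=(-2.0688, 0.5032, -1.1198) x1=(-1.5428, 0.5291, 0.8106) x2=(-0.0872, -1.9709, 1.3647)
step 13: x0=(-2.0820, 0.5389, -1.1036) x1=(-1.5193, 0.5008, 0.7707) x2=(-0.1143, -2.0072, 1.3269)
step 14: x0=(-2.0949, 0.5744, -1.0864) x1=(-1.4957, 0.4720, 0.7306) x2=(-0.1415, -2.0431, 1.2890)
step 15: x0=(-2.1074, 0.6098, -1.0682) x1=(-1.4719, 0.4429, 0.6903) x2=(-0.1690, -2.0787, 1.2509)
step 16: x0=(-2.1195, 0.6449, -1.0491) x1=(-1.4480, 0.4135, 0.6499) x2=(-0.1967, -2.1138, 1.2128)
step 17: x0=(-2.1311, 0.6797, -1.0289) x1=(-1.4240, 0.3836, 0.6092) x2=(-0.2246, -2.1486, 1.1746)
step 18: x0=(-2.1423, 0.7142, -1.0077) x1=(-1.3999, 0.3534, 0.5684) x2=(-0.2527, -2.1830, 1.1362)
step 19: x0=(-2.1529, 0.7483, -0.9855) x1=(-1.3758, 0.3228, 0.5274) x2=(-0.2809, -2.2170, 1.0978)
step 20: x0=(-2.1629, 0.7820, -0.9622) x1=(-1.3516, 0.2918, 0.4863) x2=(-0.3094, -2.2506, 1.0592)
step 21: x0=(-2.1723, 0.8152, -0.9379) x1=(-1.3274, 0.2605, 0.4449) x2=(-0.3380, -2.2838, 1.0205)
step 22: x0=(-2.1810, 0.8479, -0.9127) x1=(-1.3032, 0.2289, 0.4034) x2=(-0.3668, -2.3165, 0.9817)
step 23: x0=(-2.1891, 0.8800, -0.8864) x1=(-1.2789, 0.1969, 0.3617) x2=(-0.3958, -2.3488, 0.9428)
step 24: x0=(-2.1965, 0.9114, -0.8592) x1=(-1.2548, 0.1646, 0.3199) x2=(-0.4249, -2.3807, 0.9038)
step 25: x0=(-2.2031, 0.9422, -0.8311) x1=(-1.2306, 0.1320, 0.2779) x2=(-0.4542, -2.4122, 0.8646)
step 26: x0=(-2.2090, 0.9722, -0.8022) x1=(-1.2065, 0.0990, 0.2358) x2=(-0.4836, -2.4431, 0.8254)
step 27: x0=(-2.2141, 1.0015, -0.7725) x1=(-1.1825, 0.0657, 0.1937) x2=(-0.5132, -2.4736, 0.7860)
step 28: x0=(-2.2184, 1.0300, -0.7421) x1=(-1.1585, 0.0321, 0.1514) x2=(-0.5429, -2.5037, 0.7465)
step 29: x0=(-2.2220, 1.0576, -0.7110) x1=(-1.1347, -0.0018, 0.1091) x2=(-0.5728, -2.5333, 0.7068)
step 30: x0=(-2.2247, 1.0844, -0.6793) x1=(-1.1109, -0.0360, 0.0667) x2=(-0.6027, -2.5623, 0.6671)
step 31: x0=(-2.2268, 1.1102, -0.6470) x1=(-1.0872, -0.0705, 0.0243) x2=(-0.6328, -2.5909, 0.6272)
step 32: x0=(-2.2280, 1.1353, -0.6144) x1=(-1.0637, -0.1054, -0.0180) x2=(-0.6630, -2.6190, 0.5872)
step 33: x0=(-2.2286, 1.1594, -0.5813) x1=(-1.0402, -0.1406, -0.0604) x2=(-0.6933, -2.6466, 0.5471)
step 34: x0=(-2.2284, 1.1827, -0.5479) x1=(-1.0169, -0.1761, -0.1026) x2=(-0.7236, -2.6737, 0.5069)
step 35: x0=(-2.2276, 1.2051, -0.5143) x1=(-0.9937, -0.2120, -0.1449) x2=(-0.7540, -2.7003, 0.4665)
step 36: x0=(-2.2262, 1.2267, -0.4804) x1=(-0.9706, -0.2483, -0.1870) x2=(-0.7845, -2.7263, 0.4260)
step 37: x0=(-2.2241, 1.2474, -0.4463) x1=(-0.9476, -0.2849, -0.2290) x2=(-0.8151, -2.7519, 0.3854)
step 38: x0=(-2.2215, 1.2673, -0.4122) x1=(-0.9247, -0.3220, -0.2709) x2=(-0.8456, -2.7768, 0.3446)
step 39: x0=(-2.2183, 1.2865, -0.3779) x1=(-0.9020, -0.3594, -0.3127) x2=(-0.8763, -2.8013, 0.3037)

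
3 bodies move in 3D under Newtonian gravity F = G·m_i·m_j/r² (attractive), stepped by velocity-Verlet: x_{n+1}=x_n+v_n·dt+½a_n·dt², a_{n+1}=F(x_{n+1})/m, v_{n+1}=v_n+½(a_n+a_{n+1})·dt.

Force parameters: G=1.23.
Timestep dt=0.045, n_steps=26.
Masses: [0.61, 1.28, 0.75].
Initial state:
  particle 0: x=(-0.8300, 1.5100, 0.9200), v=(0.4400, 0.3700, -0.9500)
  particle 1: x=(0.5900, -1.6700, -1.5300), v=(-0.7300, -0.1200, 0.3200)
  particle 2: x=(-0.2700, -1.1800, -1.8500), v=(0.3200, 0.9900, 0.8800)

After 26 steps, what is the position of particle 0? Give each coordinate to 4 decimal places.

step 0: x0=(-0.8300, 1.5100, 0.9200) x1=(0.5900, -1.6700, -1.5300) x2=(-0.2700, -1.1800, -1.8500)
step 1: x0=(-0.8102, 1.5265, 0.8772) x1=(0.5564, -1.6750, -1.5158) x2=(-0.2544, -1.1361, -1.8099)
step 2: x0=(-0.7902, 1.5429, 0.8341) x1=(0.5214, -1.6789, -1.5022) x2=(-0.2363, -1.0938, -1.7689)
step 3: x0=(-0.7703, 1.5589, 0.7909) x1=(0.4849, -1.6817, -1.4889) x2=(-0.2158, -1.0533, -1.7269)
step 4: x0=(-0.7502, 1.5748, 0.7475) x1=(0.4469, -1.6831, -1.4761) x2=(-0.1929, -1.0149, -1.6840)
step 5: x0=(-0.7300, 1.5904, 0.7038) x1=(0.4075, -1.6829, -1.4638) x2=(-0.1676, -0.9789, -1.6402)
step 6: x0=(-0.7098, 1.6057, 0.6600) x1=(0.3667, -1.6811, -1.4517) x2=(-0.1400, -0.9457, -1.5957)
step 7: x0=(-0.6895, 1.6208, 0.6160) x1=(0.3246, -1.6773, -1.4401) x2=(-0.1103, -0.9155, -1.5504)
step 8: x0=(-0.6691, 1.6355, 0.5718) x1=(0.2814, -1.6714, -1.4286) x2=(-0.0785, -0.8887, -1.5046)
step 9: x0=(-0.6487, 1.6500, 0.5273) x1=(0.2370, -1.6631, -1.4173) x2=(-0.0451, -0.8657, -1.4583)
step 10: x0=(-0.6282, 1.6642, 0.4827) x1=(0.1918, -1.6523, -1.4061) x2=(-0.0101, -0.8468, -1.4117)
step 11: x0=(-0.6075, 1.6780, 0.4378) x1=(0.1459, -1.6388, -1.3949) x2=(0.0259, -0.8322, -1.3649)
step 12: x0=(-0.5869, 1.6915, 0.3927) x1=(0.0995, -1.6224, -1.3835) x2=(0.0626, -0.8223, -1.3183)
step 13: x0=(-0.5661, 1.7047, 0.3475) x1=(0.0530, -1.6031, -1.3718) x2=(0.0995, -0.8171, -1.2720)
step 14: x0=(-0.5452, 1.7175, 0.3020) x1=(0.0067, -1.5807, -1.3598) x2=(0.1361, -0.8169, -1.2262)
step 15: x0=(-0.5243, 1.7299, 0.2563) x1=(-0.0392, -1.5553, -1.3471) x2=(0.1718, -0.8214, -1.1812)
step 16: x0=(-0.5033, 1.7420, 0.2104) x1=(-0.0842, -1.5270, -1.3338) x2=(0.2060, -0.8308, -1.1373)
step 17: x0=(-0.4822, 1.7536, 0.1643) x1=(-0.1281, -1.4957, -1.3196) x2=(0.2382, -0.8447, -1.0946)
step 18: x0=(-0.4610, 1.7649, 0.1181) x1=(-0.1706, -1.4618, -1.3045) x2=(0.2680, -0.8628, -1.0533)
step 19: x0=(-0.4398, 1.7757, 0.0716) x1=(-0.2114, -1.4255, -1.2884) x2=(0.2948, -0.8848, -1.0136)
step 20: x0=(-0.4185, 1.7861, 0.0250) x1=(-0.2503, -1.3870, -1.2712) x2=(0.3182, -0.9100, -0.9757)
step 21: x0=(-0.3971, 1.7961, -0.0219) x1=(-0.2871, -1.3466, -1.2528) x2=(0.3381, -0.9381, -0.9395)
step 22: x0=(-0.3757, 1.8056, -0.0688) x1=(-0.3217, -1.3047, -1.2333) x2=(0.3542, -0.9685, -0.9052)
step 23: x0=(-0.3542, 1.8146, -0.1160) x1=(-0.3541, -1.2616, -1.2127) x2=(0.3664, -1.0007, -0.8727)
step 24: x0=(-0.3327, 1.8232, -0.1633) x1=(-0.3841, -1.2174, -1.1909) x2=(0.3746, -1.0341, -0.8420)
step 25: x0=(-0.3111, 1.8313, -0.2107) x1=(-0.4119, -1.1726, -1.1680) x2=(0.3789, -1.0683, -0.8130)
step 26: x0=(-0.2895, 1.8388, -0.2583) x1=(-0.4375, -1.1273, -1.1441) x2=(0.3794, -1.1028, -0.7857)

(-0.2895, 1.8388, -0.2583)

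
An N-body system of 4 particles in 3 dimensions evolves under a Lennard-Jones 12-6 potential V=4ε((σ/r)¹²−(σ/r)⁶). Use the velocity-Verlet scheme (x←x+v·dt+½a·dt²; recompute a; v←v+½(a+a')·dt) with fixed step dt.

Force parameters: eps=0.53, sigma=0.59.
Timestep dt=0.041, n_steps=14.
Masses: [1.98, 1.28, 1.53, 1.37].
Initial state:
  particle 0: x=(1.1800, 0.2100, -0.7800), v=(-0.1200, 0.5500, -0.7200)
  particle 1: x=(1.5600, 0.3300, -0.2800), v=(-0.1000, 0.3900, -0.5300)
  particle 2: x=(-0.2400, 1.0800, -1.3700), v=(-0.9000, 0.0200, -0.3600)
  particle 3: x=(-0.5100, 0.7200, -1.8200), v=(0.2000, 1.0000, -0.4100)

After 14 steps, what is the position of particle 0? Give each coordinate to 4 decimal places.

step 0: x0=(1.1800, 0.2100, -0.7800) x1=(1.5600, 0.3300, -0.2800) x2=(-0.2400, 1.0800, -1.3700) x3=(-0.5100, 0.7200, -1.8200)
step 1: x0=(1.1743, 0.2323, -0.8105) x1=(1.5570, 0.3463, -0.3002) x2=(-0.2761, 1.0819, -1.3834) x3=(-0.5027, 0.7598, -1.8383)
step 2: x0=(1.1679, 0.2544, -0.8420) x1=(1.5553, 0.3631, -0.3189) x2=(-0.3061, 1.0924, -1.3847) x3=(-0.5021, 0.7900, -1.8702)
step 3: x0=(1.1613, 0.2765, -0.8737) x1=(1.5537, 0.3798, -0.3373) x2=(-0.3314, 1.1101, -1.3743) x3=(-0.5068, 0.8121, -1.9151)
step 4: x0=(1.1551, 0.2987, -0.9049) x1=(1.5515, 0.3964, -0.3565) x2=(-0.3560, 1.1291, -1.3616) x3=(-0.5124, 0.8328, -1.9625)
step 5: x0=(1.1496, 0.3210, -0.9351) x1=(1.5483, 0.4128, -0.3771) x2=(-0.3809, 1.1474, -1.3504) x3=(-0.5175, 0.8542, -2.0083)
step 6: x0=(1.1448, 0.3435, -0.9643) x1=(1.5438, 0.4288, -0.3995) x2=(-0.4063, 1.1647, -1.3412) x3=(-0.5221, 0.8768, -2.0518)
step 7: x0=(1.1409, 0.3662, -0.9922) x1=(1.5381, 0.4446, -0.4237) x2=(-0.4319, 1.1812, -1.3341) x3=(-0.5263, 0.9002, -2.0930)
step 8: x0=(1.1379, 0.3891, -1.0189) x1=(1.5309, 0.4601, -0.4498) x2=(-0.4578, 1.1971, -1.3285) x3=(-0.5303, 0.9243, -2.1324)
step 9: x0=(1.1357, 0.4122, -1.0444) x1=(1.5225, 0.4754, -0.4779) x2=(-0.4838, 1.2126, -1.3243) x3=(-0.5342, 0.9489, -2.1704)
step 10: x0=(1.1342, 0.4353, -1.0688) x1=(1.5130, 0.4905, -0.5075) x2=(-0.5098, 1.2277, -1.3212) x3=(-0.5380, 0.9738, -2.2071)
step 11: x0=(1.1332, 0.4586, -1.0924) x1=(1.5026, 0.5055, -0.5385) x2=(-0.5358, 1.2426, -1.3189) x3=(-0.5418, 0.9991, -2.2429)
step 12: x0=(1.1324, 0.4819, -1.1158) x1=(1.4919, 0.5205, -0.5698) x2=(-0.5619, 1.2573, -1.3174) x3=(-0.5455, 1.0245, -2.2778)
step 13: x0=(1.1313, 0.5051, -1.1396) x1=(1.4817, 0.5355, -0.6004) x2=(-0.5879, 1.2718, -1.3163) x3=(-0.5493, 1.0501, -2.3122)
step 14: x0=(1.1292, 0.5283, -1.1650) x1=(1.4731, 0.5506, -0.6286) x2=(-0.6139, 1.2862, -1.3158) x3=(-0.5531, 1.0758, -2.3460)

(1.1292, 0.5283, -1.1650)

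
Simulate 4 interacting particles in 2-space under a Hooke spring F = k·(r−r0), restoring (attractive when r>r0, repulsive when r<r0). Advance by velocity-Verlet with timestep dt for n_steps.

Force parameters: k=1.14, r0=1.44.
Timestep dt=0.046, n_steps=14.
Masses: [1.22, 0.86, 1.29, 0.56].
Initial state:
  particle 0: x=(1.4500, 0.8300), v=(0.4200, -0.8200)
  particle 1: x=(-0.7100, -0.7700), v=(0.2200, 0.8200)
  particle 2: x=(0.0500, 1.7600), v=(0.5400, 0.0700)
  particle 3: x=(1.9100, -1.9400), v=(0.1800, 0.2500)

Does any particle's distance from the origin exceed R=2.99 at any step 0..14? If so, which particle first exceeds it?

step 0: x0=(1.4500, 0.8300) x1=(-0.7100, -0.7700) x2=(0.0500, 1.7600) x3=(1.9100, -1.9400)
step 1: x0=(1.4684, 0.7903) x1=(-0.6962, -0.7304) x2=(0.0758, 1.7598) x3=(1.9124, -1.9191)
step 2: x0=(1.4848, 0.7471) x1=(-0.6749, -0.6875) x2=(0.1037, 1.7527) x3=(1.9031, -1.8799)
step 3: x0=(1.4992, 0.7004) x1=(-0.6465, -0.6414) x2=(0.1334, 1.7390) x3=(1.8825, -1.8228)
step 4: x0=(1.5117, 0.6508) x1=(-0.6111, -0.5924) x2=(0.1650, 1.7188) x3=(1.8512, -1.7488)
step 5: x0=(1.5224, 0.5986) x1=(-0.5691, -0.5409) x2=(0.1985, 1.6924) x3=(1.8097, -1.6588)
step 6: x0=(1.5311, 0.5442) x1=(-0.5209, -0.4870) x2=(0.2336, 1.6603) x3=(1.7588, -1.5543)
step 7: x0=(1.5381, 0.4881) x1=(-0.4671, -0.4312) x2=(0.2702, 1.6228) x3=(1.6996, -1.4367)
step 8: x0=(1.5434, 0.4308) x1=(-0.4082, -0.3736) x2=(0.3083, 1.5803) x3=(1.6329, -1.3077)
step 9: x0=(1.5472, 0.3726) x1=(-0.3449, -0.3146) x2=(0.3477, 1.5335) x3=(1.5599, -1.1691)
step 10: x0=(1.5496, 0.3142) x1=(-0.2778, -0.2544) x2=(0.3882, 1.4828) x3=(1.4816, -1.0230)
step 11: x0=(1.5508, 0.2560) x1=(-0.2079, -0.1932) x2=(0.4297, 1.4289) x3=(1.3992, -0.8714)
step 12: x0=(1.5511, 0.1985) x1=(-0.1359, -0.1312) x2=(0.4719, 1.3724) x3=(1.3137, -0.7164)
step 13: x0=(1.5509, 0.1420) x1=(-0.0625, -0.0688) x2=(0.5148, 1.3140) x3=(1.2258, -0.5600)
step 14: x0=(1.5507, 0.0869) x1=(0.0112, -0.0061) x2=(0.5582, 1.2543) x3=(1.1361, -0.4040)

no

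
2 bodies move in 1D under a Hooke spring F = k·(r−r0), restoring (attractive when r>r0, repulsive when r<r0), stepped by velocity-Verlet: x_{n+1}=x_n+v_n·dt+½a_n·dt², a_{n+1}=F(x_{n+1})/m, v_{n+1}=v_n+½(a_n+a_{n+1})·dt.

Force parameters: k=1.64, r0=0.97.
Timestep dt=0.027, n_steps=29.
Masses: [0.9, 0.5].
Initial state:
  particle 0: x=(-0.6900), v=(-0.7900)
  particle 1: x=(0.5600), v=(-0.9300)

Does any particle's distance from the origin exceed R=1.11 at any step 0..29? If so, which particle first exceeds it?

yes, particle 0

step 0: x0=(-0.6900) x1=(0.5600)
step 1: x0=(-0.7111) x1=(0.5346)
step 2: x0=(-0.7319) x1=(0.5085)
step 3: x0=(-0.7523) x1=(0.4817)
step 4: x0=(-0.7724) x1=(0.4543)
step 5: x0=(-0.7921) x1=(0.4263)
step 6: x0=(-0.8115) x1=(0.3977)
step 7: x0=(-0.8306) x1=(0.3686)
step 8: x0=(-0.8494) x1=(0.3389)
step 9: x0=(-0.8679) x1=(0.3086)
step 10: x0=(-0.8861) x1=(0.2779)
step 11: x0=(-0.9040) x1=(0.2467)
step 12: x0=(-0.9217) x1=(0.2151)
step 13: x0=(-0.9392) x1=(0.1831)
step 14: x0=(-0.9565) x1=(0.1507)
step 15: x0=(-0.9736) x1=(0.1180)
step 16: x0=(-0.9906) x1=(0.0850)
step 17: x0=(-1.0074) x1=(0.0517)
step 18: x0=(-1.0241) x1=(0.0182)
step 19: x0=(-1.0407) x1=(-0.0154)
step 20: x0=(-1.0572) x1=(-0.0492)
step 21: x0=(-1.0736) x1=(-0.0830)
step 22: x0=(-1.0901) x1=(-0.1169)
step 23: x0=(-1.1065) x1=(-0.1509)
step 24: x0=(-1.1230) x1=(-0.1848)
step 25: x0=(-1.1395) x1=(-0.2186)
step 26: x0=(-1.1560) x1=(-0.2523)
step 27: x0=(-1.1727) x1=(-0.2858)
step 28: x0=(-1.1894) x1=(-0.3191)
step 29: x0=(-1.2063) x1=(-0.3522)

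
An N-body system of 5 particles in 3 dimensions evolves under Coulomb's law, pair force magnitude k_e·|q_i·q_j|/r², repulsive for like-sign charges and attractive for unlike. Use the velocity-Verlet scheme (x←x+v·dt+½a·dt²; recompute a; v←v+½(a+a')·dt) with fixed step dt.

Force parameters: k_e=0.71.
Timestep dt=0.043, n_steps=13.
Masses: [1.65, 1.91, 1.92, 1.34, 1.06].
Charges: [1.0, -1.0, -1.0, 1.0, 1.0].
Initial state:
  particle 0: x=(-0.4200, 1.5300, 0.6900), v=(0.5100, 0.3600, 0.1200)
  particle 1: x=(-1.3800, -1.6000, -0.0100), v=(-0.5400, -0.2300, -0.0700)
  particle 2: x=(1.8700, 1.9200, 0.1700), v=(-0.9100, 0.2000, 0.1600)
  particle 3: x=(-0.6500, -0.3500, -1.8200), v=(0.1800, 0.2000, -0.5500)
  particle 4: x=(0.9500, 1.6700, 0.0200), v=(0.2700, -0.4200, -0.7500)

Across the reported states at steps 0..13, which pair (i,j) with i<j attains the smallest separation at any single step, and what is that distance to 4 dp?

step 0: x0=(-0.4200, 1.5300, 0.6900) x1=(-1.3800, -1.6000, -0.0100) x2=(1.8700, 1.9200, 0.1700) x3=(-0.6500, -0.3500, -1.8200) x4=(0.9500, 1.6700, 0.0200)
step 1: x0=(-0.3982, 1.5455, 0.6952) x1=(-1.4032, -1.6098, -0.0131) x2=(1.8305, 1.9285, 0.1768) x3=(-0.6423, -0.3415, -1.8436) x4=(0.9625, 1.6521, -0.0122)
step 2: x0=(-0.3765, 1.5609, 0.7007) x1=(-1.4263, -1.6195, -0.0162) x2=(1.7900, 1.9367, 0.1835) x3=(-0.6347, -0.3332, -1.8672) x4=(0.9768, 1.6348, -0.0443)
step 3: x0=(-0.3550, 1.5764, 0.7062) x1=(-1.4494, -1.6291, -0.0194) x2=(1.7487, 1.9446, 0.1900) x3=(-0.6271, -0.3250, -1.8908) x4=(0.9930, 1.6180, -0.0762)
step 4: x0=(-0.3336, 1.5918, 0.7120) x1=(-1.4724, -1.6385, -0.0227) x2=(1.7065, 1.9522, 0.1962) x3=(-0.6196, -0.3170, -1.9143) x4=(1.0111, 1.6018, -0.1078)
step 5: x0=(-0.3124, 1.6073, 0.7179) x1=(-1.4953, -1.6478, -0.0261) x2=(1.6633, 1.9593, 0.2020) x3=(-0.6122, -0.3092, -1.9378) x4=(1.0311, 1.5864, -0.1389)
step 6: x0=(-0.2912, 1.6227, 0.7240) x1=(-1.5182, -1.6570, -0.0296) x2=(1.6191, 1.9659, 0.2074) x3=(-0.6049, -0.3015, -1.9613) x4=(1.0530, 1.5719, -0.1694)
step 7: x0=(-0.2701, 1.6382, 0.7303) x1=(-1.5410, -1.6660, -0.0331) x2=(1.5739, 1.9719, 0.2123) x3=(-0.5977, -0.2940, -1.9848) x4=(1.0768, 1.5584, -0.1991)
step 8: x0=(-0.2491, 1.6538, 0.7367) x1=(-1.5638, -1.6750, -0.0367) x2=(1.5278, 1.9772, 0.2167) x3=(-0.5905, -0.2867, -2.0082) x4=(1.1023, 1.5461, -0.2278)
step 9: x0=(-0.2282, 1.6694, 0.7433) x1=(-1.5864, -1.6839, -0.0404) x2=(1.4808, 1.9819, 0.2203) x3=(-0.5835, -0.2795, -2.0316) x4=(1.1295, 1.5350, -0.2555)
step 10: x0=(-0.2072, 1.6850, 0.7500) x1=(-1.6091, -1.6926, -0.0441) x2=(1.4331, 1.9857, 0.2231) x3=(-0.5765, -0.2725, -2.0551) x4=(1.1581, 1.5252, -0.2818)
step 11: x0=(-0.1862, 1.7007, 0.7568) x1=(-1.6316, -1.7012, -0.0479) x2=(1.3846, 1.9887, 0.2252) x3=(-0.5696, -0.2655, -2.0784) x4=(1.1880, 1.5169, -0.3068)
step 12: x0=(-0.1652, 1.7165, 0.7638) x1=(-1.6541, -1.7098, -0.0518) x2=(1.3356, 1.9908, 0.2264) x3=(-0.5628, -0.2588, -2.1018) x4=(1.2188, 1.5100, -0.3303)
step 13: x0=(-0.1441, 1.7323, 0.7708) x1=(-1.6766, -1.7182, -0.0557) x2=(1.2861, 1.9921, 0.2267) x3=(-0.5560, -0.2521, -2.1252) x4=(1.2503, 1.5045, -0.3523)

pair (2,4), distance 0.7366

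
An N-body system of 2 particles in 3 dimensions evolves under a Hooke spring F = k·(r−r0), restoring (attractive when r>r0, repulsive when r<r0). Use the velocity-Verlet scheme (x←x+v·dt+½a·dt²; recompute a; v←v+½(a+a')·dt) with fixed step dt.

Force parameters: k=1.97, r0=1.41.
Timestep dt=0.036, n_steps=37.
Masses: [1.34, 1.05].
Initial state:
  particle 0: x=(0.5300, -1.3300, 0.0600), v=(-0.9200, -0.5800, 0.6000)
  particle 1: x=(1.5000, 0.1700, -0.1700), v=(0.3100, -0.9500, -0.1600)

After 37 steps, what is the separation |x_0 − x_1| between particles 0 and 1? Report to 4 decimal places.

1.7623

step 0: x0=(0.5300, -1.3300, 0.0600) x1=(1.5000, 0.1700, -0.1700)
step 1: x0=(0.4971, -1.3506, 0.0816) x1=(1.5109, 0.1354, -0.1757)
step 2: x0=(0.4646, -1.3705, 0.1030) x1=(1.5213, 0.1000, -0.1813)
step 3: x0=(0.4326, -1.3898, 0.1243) x1=(1.5310, 0.0638, -0.1867)
step 4: x0=(0.4010, -1.4084, 0.1455) x1=(1.5401, 0.0267, -0.1919)
step 5: x0=(0.3700, -1.4264, 0.1665) x1=(1.5486, -0.0112, -0.1969)
step 6: x0=(0.3396, -1.4437, 0.1874) x1=(1.5563, -0.0500, -0.2017)
step 7: x0=(0.3098, -1.4603, 0.2080) x1=(1.5633, -0.0896, -0.2063)
step 8: x0=(0.2805, -1.4763, 0.2285) x1=(1.5695, -0.1301, -0.2106)
step 9: x0=(0.2519, -1.4915, 0.2487) x1=(1.5749, -0.1715, -0.2146)
step 10: x0=(0.2240, -1.5061, 0.2687) x1=(1.5794, -0.2137, -0.2183)
step 11: x0=(0.1968, -1.5200, 0.2885) x1=(1.5830, -0.2568, -0.2217)
step 12: x0=(0.1703, -1.5333, 0.3079) x1=(1.5857, -0.3007, -0.2247)
step 13: x0=(0.1446, -1.5459, 0.3271) x1=(1.5874, -0.3454, -0.2274)
step 14: x0=(0.1196, -1.5579, 0.3460) x1=(1.5882, -0.3910, -0.2298)
step 15: x0=(0.0955, -1.5693, 0.3646) x1=(1.5879, -0.4374, -0.2317)
step 16: x0=(0.0721, -1.5800, 0.3829) x1=(1.5867, -0.4845, -0.2332)
step 17: x0=(0.0495, -1.5901, 0.4008) x1=(1.5843, -0.5324, -0.2343)
step 18: x0=(0.0278, -1.5997, 0.4184) x1=(1.5810, -0.5810, -0.2349)
step 19: x0=(0.0069, -1.6087, 0.4357) x1=(1.5765, -0.6304, -0.2351)
step 20: x0=(-0.0131, -1.6172, 0.4526) x1=(1.5710, -0.6804, -0.2349)
step 21: x0=(-0.0323, -1.6252, 0.4691) x1=(1.5644, -0.7310, -0.2341)
step 22: x0=(-0.0506, -1.6327, 0.4852) x1=(1.5566, -0.7823, -0.2329)
step 23: x0=(-0.0681, -1.6398, 0.5010) x1=(1.5478, -0.8341, -0.2312)
step 24: x0=(-0.0847, -1.6464, 0.5163) x1=(1.5380, -0.8865, -0.2290)
step 25: x0=(-0.1005, -1.6527, 0.5313) x1=(1.5270, -0.9394, -0.2263)
step 26: x0=(-0.1155, -1.6586, 0.5459) x1=(1.5150, -0.9927, -0.2232)
step 27: x0=(-0.1296, -1.6641, 0.5601) x1=(1.5019, -1.0465, -0.2195)
step 28: x0=(-0.1429, -1.6693, 0.5739) x1=(1.4877, -1.1007, -0.2153)
step 29: x0=(-0.1554, -1.6743, 0.5873) x1=(1.4726, -1.1552, -0.2106)
step 30: x0=(-0.1671, -1.6790, 0.6004) x1=(1.4564, -1.2100, -0.2055)
step 31: x0=(-0.1781, -1.6835, 0.6130) x1=(1.4393, -1.2652, -0.1998)
step 32: x0=(-0.1883, -1.6877, 0.6253) x1=(1.4212, -1.3205, -0.1937)
step 33: x0=(-0.1978, -1.6919, 0.6372) x1=(1.4023, -1.3761, -0.1871)
step 34: x0=(-0.2066, -1.6959, 0.6488) x1=(1.3824, -1.4319, -0.1800)
step 35: x0=(-0.2147, -1.6997, 0.6600) x1=(1.3616, -1.4878, -0.1725)
step 36: x0=(-0.2222, -1.7035, 0.6709) x1=(1.3401, -1.5438, -0.1646)
step 37: x0=(-0.2291, -1.7072, 0.6814) x1=(1.3177, -1.5999, -0.1563)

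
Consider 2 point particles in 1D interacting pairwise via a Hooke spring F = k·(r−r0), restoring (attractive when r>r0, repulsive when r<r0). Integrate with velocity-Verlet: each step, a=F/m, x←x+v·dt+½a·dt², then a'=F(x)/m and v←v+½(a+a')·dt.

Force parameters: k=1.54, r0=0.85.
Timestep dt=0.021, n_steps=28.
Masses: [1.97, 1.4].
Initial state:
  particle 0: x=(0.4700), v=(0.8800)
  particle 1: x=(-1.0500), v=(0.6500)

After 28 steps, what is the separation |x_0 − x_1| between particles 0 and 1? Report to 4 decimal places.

1.4347

step 0: x0=(0.4700) x1=(-1.0500)
step 1: x0=(0.4884) x1=(-1.0362)
step 2: x0=(0.5065) x1=(-1.0220)
step 3: x0=(0.5244) x1=(-1.0076)
step 4: x0=(0.5421) x1=(-0.9928)
step 5: x0=(0.5595) x1=(-0.9776)
step 6: x0=(0.5767) x1=(-0.9622)
step 7: x0=(0.5936) x1=(-0.9464)
step 8: x0=(0.6103) x1=(-0.9302)
step 9: x0=(0.6268) x1=(-0.9138)
step 10: x0=(0.6431) x1=(-0.8970)
step 11: x0=(0.6591) x1=(-0.8798)
step 12: x0=(0.6748) x1=(-0.8624)
step 13: x0=(0.6903) x1=(-0.8446)
step 14: x0=(0.7056) x1=(-0.8264)
step 15: x0=(0.7207) x1=(-0.8079)
step 16: x0=(0.7355) x1=(-0.7891)
step 17: x0=(0.7501) x1=(-0.7700)
step 18: x0=(0.7645) x1=(-0.7506)
step 19: x0=(0.7786) x1=(-0.7308)
step 20: x0=(0.7925) x1=(-0.7107)
step 21: x0=(0.8062) x1=(-0.6903)
step 22: x0=(0.8196) x1=(-0.6696)
step 23: x0=(0.8328) x1=(-0.6485)
step 24: x0=(0.8459) x1=(-0.6272)
step 25: x0=(0.8587) x1=(-0.6056)
step 26: x0=(0.8713) x1=(-0.5836)
step 27: x0=(0.8836) x1=(-0.5614)
step 28: x0=(0.8958) x1=(-0.5389)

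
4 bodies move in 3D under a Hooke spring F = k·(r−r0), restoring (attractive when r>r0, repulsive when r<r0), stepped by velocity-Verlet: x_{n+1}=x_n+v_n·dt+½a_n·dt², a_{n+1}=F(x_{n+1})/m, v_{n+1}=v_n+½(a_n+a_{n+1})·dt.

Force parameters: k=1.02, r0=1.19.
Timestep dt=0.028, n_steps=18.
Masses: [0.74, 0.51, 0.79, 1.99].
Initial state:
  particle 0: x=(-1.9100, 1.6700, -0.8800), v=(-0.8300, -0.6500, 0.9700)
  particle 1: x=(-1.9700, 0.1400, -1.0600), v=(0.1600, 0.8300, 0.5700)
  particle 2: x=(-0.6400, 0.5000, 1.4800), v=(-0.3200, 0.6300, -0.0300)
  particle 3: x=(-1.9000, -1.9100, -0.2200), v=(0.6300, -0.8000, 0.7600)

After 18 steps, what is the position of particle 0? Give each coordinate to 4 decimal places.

step 0: x0=(-1.9100, 1.6700, -0.8800) x1=(-1.9700, 0.1400, -1.0600) x2=(-0.6400, 0.5000, 1.4800) x3=(-1.9000, -1.9100, -0.2200)
step 1: x0=(-1.9328, 1.6499, -0.8519) x1=(-1.9649, 0.1629, -1.0425) x2=(-0.6501, 0.5171, 1.4772) x3=(-1.8822, -1.9314, -0.1987)
step 2: x0=(-1.9548, 1.6262, -0.8218) x1=(-1.9585, 0.1851, -1.0221) x2=(-0.6626, 0.5331, 1.4704) x3=(-1.8641, -1.9509, -0.1773)
step 3: x0=(-1.9759, 1.5989, -0.7899) x1=(-1.9508, 0.2064, -0.9986) x2=(-0.6774, 0.5480, 1.4597) x3=(-1.8458, -1.9683, -0.1558)
step 4: x0=(-1.9961, 1.5681, -0.7562) x1=(-1.9419, 0.2267, -0.9723) x2=(-0.6943, 0.5617, 1.4453) x3=(-1.8272, -1.9837, -0.1342)
step 5: x0=(-2.0154, 1.5340, -0.7206) x1=(-1.9319, 0.2458, -0.9431) x2=(-0.7135, 0.5742, 1.4272) x3=(-1.8084, -1.9970, -0.1126)
step 6: x0=(-2.0338, 1.4966, -0.6834) x1=(-1.9207, 0.2636, -0.9112) x2=(-0.7348, 0.5853, 1.4056) x3=(-1.7894, -2.0083, -0.0909)
step 7: x0=(-2.0512, 1.4561, -0.6445) x1=(-1.9083, 0.2800, -0.8766) x2=(-0.7581, 0.5952, 1.3806) x3=(-1.7703, -2.0176, -0.0692)
step 8: x0=(-2.0676, 1.4125, -0.6041) x1=(-1.8949, 0.2948, -0.8395) x2=(-0.7834, 0.6037, 1.3524) x3=(-1.7510, -2.0248, -0.0474)
step 9: x0=(-2.0831, 1.3661, -0.5622) x1=(-1.8805, 0.3080, -0.7999) x2=(-0.8106, 0.6108, 1.3211) x3=(-1.7315, -2.0299, -0.0256)
step 10: x0=(-2.0977, 1.3170, -0.5188) x1=(-1.8651, 0.3193, -0.7581) x2=(-0.8395, 0.6166, 1.2870) x3=(-1.7120, -2.0331, -0.0037)
step 11: x0=(-2.1113, 1.2653, -0.4741) x1=(-1.8488, 0.3288, -0.7142) x2=(-0.8701, 0.6208, 1.2502) x3=(-1.6924, -2.0342, 0.0182)
step 12: x0=(-2.1242, 1.2111, -0.4281) x1=(-1.8315, 0.3363, -0.6683) x2=(-0.9022, 0.6236, 1.2108) x3=(-1.6727, -2.0333, 0.0401)
step 13: x0=(-2.1362, 1.1547, -0.3809) x1=(-1.8133, 0.3417, -0.6206) x2=(-0.9358, 0.6249, 1.1692) x3=(-1.6530, -2.0304, 0.0620)
step 14: x0=(-2.1474, 1.0961, -0.3327) x1=(-1.7943, 0.3450, -0.5714) x2=(-0.9707, 0.6247, 1.1255) x3=(-1.6332, -2.0256, 0.0839)
step 15: x0=(-2.1579, 1.0355, -0.2835) x1=(-1.7745, 0.3460, -0.5207) x2=(-1.0067, 0.6230, 1.0800) x3=(-1.6135, -2.0188, 0.1058)
step 16: x0=(-2.1679, 0.9731, -0.2334) x1=(-1.7538, 0.3448, -0.4689) x2=(-1.0438, 0.6198, 1.0329) x3=(-1.5938, -2.0102, 0.1277)
step 17: x0=(-2.1773, 0.9089, -0.1825) x1=(-1.7324, 0.3414, -0.4161) x2=(-1.0817, 0.6150, 0.9844) x3=(-1.5741, -1.9998, 0.1497)
step 18: x0=(-2.1862, 0.8430, -0.1309) x1=(-1.7102, 0.3357, -0.3625) x2=(-1.1204, 0.6088, 0.9348) x3=(-1.5545, -1.9876, 0.1716)

(-2.1862, 0.8430, -0.1309)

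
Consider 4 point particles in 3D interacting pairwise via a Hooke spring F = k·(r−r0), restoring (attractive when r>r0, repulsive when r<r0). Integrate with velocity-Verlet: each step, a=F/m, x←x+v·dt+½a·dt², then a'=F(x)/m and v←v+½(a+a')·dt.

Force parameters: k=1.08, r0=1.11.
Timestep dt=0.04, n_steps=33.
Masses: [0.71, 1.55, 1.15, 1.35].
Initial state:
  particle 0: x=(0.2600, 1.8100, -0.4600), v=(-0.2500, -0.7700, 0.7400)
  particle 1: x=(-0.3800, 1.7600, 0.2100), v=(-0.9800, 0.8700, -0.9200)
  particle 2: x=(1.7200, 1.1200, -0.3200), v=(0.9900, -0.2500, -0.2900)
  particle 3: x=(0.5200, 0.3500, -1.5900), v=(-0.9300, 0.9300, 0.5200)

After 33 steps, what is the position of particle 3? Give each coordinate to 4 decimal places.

step 0: x0=(0.2600, 1.8100, -0.4600) x1=(-0.3800, 1.7600, 0.2100) x2=(1.7200, 1.1200, -0.3200) x3=(0.5200, 0.3500, -1.5900)
step 1: x0=(0.2508, 1.7782, -0.4311) x1=(-0.4184, 1.7942, 0.1726) x2=(1.7581, 1.1102, -0.3318) x3=(0.4827, 0.3883, -1.5679)
step 2: x0=(0.2435, 1.7446, -0.4035) x1=(-0.4552, 1.8271, 0.1340) x2=(1.7929, 1.1007, -0.3441) x3=(0.4454, 0.4286, -1.5434)
step 3: x0=(0.2380, 1.7092, -0.3772) x1=(-0.4902, 1.8588, 0.0942) x2=(1.8242, 1.0918, -0.3568) x3=(0.4081, 0.4709, -1.5166)
step 4: x0=(0.2345, 1.6722, -0.3521) x1=(-0.5236, 1.8893, 0.0534) x2=(1.8519, 1.0834, -0.3698) x3=(0.3710, 0.5149, -1.4876)
step 5: x0=(0.2329, 1.6336, -0.3282) x1=(-0.5551, 1.9185, 0.0116) x2=(1.8758, 1.0757, -0.3832) x3=(0.3339, 0.5607, -1.4565)
step 6: x0=(0.2333, 1.5937, -0.3053) x1=(-0.5848, 1.9466, -0.0312) x2=(1.8956, 1.0687, -0.3969) x3=(0.2972, 0.6079, -1.4235)
step 7: x0=(0.2356, 1.5524, -0.2833) x1=(-0.6126, 1.9734, -0.0750) x2=(1.9114, 1.0624, -0.4109) x3=(0.2607, 0.6566, -1.3887)
step 8: x0=(0.2397, 1.5102, -0.2620) x1=(-0.6385, 1.9990, -0.1196) x2=(1.9229, 1.0569, -0.4252) x3=(0.2247, 0.7065, -1.3522)
step 9: x0=(0.2455, 1.4670, -0.2415) x1=(-0.6623, 2.0234, -0.1649) x2=(1.9301, 1.0523, -0.4398) x3=(0.1891, 0.7576, -1.3143)
step 10: x0=(0.2528, 1.4232, -0.2215) x1=(-0.6840, 2.0466, -0.2110) x2=(1.9329, 1.0486, -0.4545) x3=(0.1541, 0.8096, -1.2751)
step 11: x0=(0.2616, 1.3790, -0.2019) x1=(-0.7035, 2.0686, -0.2578) x2=(1.9312, 1.0458, -0.4695) x3=(0.1196, 0.8624, -1.2348)
step 12: x0=(0.2717, 1.3345, -0.1827) x1=(-0.7209, 2.0893, -0.3050) x2=(1.9251, 1.0441, -0.4846) x3=(0.0858, 0.9159, -1.1935)
step 13: x0=(0.2828, 1.2899, -0.1638) x1=(-0.7360, 2.1088, -0.3528) x2=(1.9144, 1.0433, -0.4998) x3=(0.0526, 0.9701, -1.1514)
step 14: x0=(0.2950, 1.2456, -0.1451) x1=(-0.7489, 2.1270, -0.4008) x2=(1.8992, 1.0437, -0.5152) x3=(0.0202, 1.0246, -1.1088)
step 15: x0=(0.3080, 1.2015, -0.1266) x1=(-0.7595, 2.1440, -0.4491) x2=(1.8796, 1.0451, -0.5307) x3=(-0.0115, 1.0796, -1.0656)
step 16: x0=(0.3217, 1.1579, -0.1084) x1=(-0.7678, 2.1596, -0.4975) x2=(1.8555, 1.0476, -0.5462) x3=(-0.0424, 1.1348, -1.0221)
step 17: x0=(0.3359, 1.1149, -0.0905) x1=(-0.7739, 2.1740, -0.5460) x2=(1.8271, 1.0513, -0.5618) x3=(-0.0724, 1.1902, -0.9784)
step 18: x0=(0.3504, 1.0726, -0.0730) x1=(-0.7777, 2.1872, -0.5943) x2=(1.7945, 1.0560, -0.5775) x3=(-0.1016, 1.2458, -0.9345)
step 19: x0=(0.3652, 1.0311, -0.0560) x1=(-0.7793, 2.1990, -0.6425) x2=(1.7577, 1.0620, -0.5932) x3=(-0.1299, 1.3013, -0.8905)
step 20: x0=(0.3799, 0.9907, -0.0396) x1=(-0.7787, 2.2096, -0.6904) x2=(1.7168, 1.0691, -0.6089) x3=(-0.1573, 1.3568, -0.8465)
step 21: x0=(0.3944, 0.9513, -0.0241) x1=(-0.7760, 2.2190, -0.7380) x2=(1.6721, 1.0774, -0.6247) x3=(-0.1837, 1.4121, -0.8024)
step 22: x0=(0.4085, 0.9133, -0.0095) x1=(-0.7712, 2.2272, -0.7852) x2=(1.6236, 1.0869, -0.6404) x3=(-0.2090, 1.4671, -0.7582)
step 23: x0=(0.4219, 0.8767, 0.0040) x1=(-0.7644, 2.2341, -0.8319) x2=(1.5716, 1.0975, -0.6562) x3=(-0.2333, 1.5218, -0.7140)
step 24: x0=(0.4345, 0.8417, 0.0163) x1=(-0.7557, 2.2398, -0.8781) x2=(1.5161, 1.1093, -0.6720) x3=(-0.2564, 1.5760, -0.6697)
step 25: x0=(0.4460, 0.8085, 0.0271) x1=(-0.7451, 2.2443, -0.9238) x2=(1.4575, 1.1223, -0.6878) x3=(-0.2783, 1.6296, -0.6252)
step 26: x0=(0.4562, 0.7773, 0.0364) x1=(-0.7327, 2.2476, -0.9690) x2=(1.3958, 1.1365, -0.7036) x3=(-0.2991, 1.6826, -0.5805)
step 27: x0=(0.4650, 0.7483, 0.0441) x1=(-0.7186, 2.2497, -1.0136) x2=(1.3312, 1.1518, -0.7195) x3=(-0.3187, 1.7348, -0.5356)
step 28: x0=(0.4722, 0.7217, 0.0501) x1=(-0.7027, 2.2505, -1.0577) x2=(1.2640, 1.1683, -0.7354) x3=(-0.3371, 1.7863, -0.4903)
step 29: x0=(0.4776, 0.6976, 0.0542) x1=(-0.6853, 2.2501, -1.1012) x2=(1.1943, 1.1858, -0.7513) x3=(-0.3544, 1.8370, -0.4448)
step 30: x0=(0.4812, 0.6763, 0.0565) x1=(-0.6663, 2.2483, -1.1441) x2=(1.1224, 1.2045, -0.7672) x3=(-0.3706, 1.8868, -0.3990)
step 31: x0=(0.4828, 0.6578, 0.0569) x1=(-0.6457, 2.2452, -1.1863) x2=(1.0483, 1.2242, -0.7831) x3=(-0.3857, 1.9358, -0.3529)
step 32: x0=(0.4825, 0.6423, 0.0553) x1=(-0.6237, 2.2407, -1.2278) x2=(0.9724, 1.2449, -0.7991) x3=(-0.3998, 1.9838, -0.3066)
step 33: x0=(0.4800, 0.6300, 0.0517) x1=(-0.6004, 2.2348, -1.2685) x2=(0.8948, 1.2666, -0.8150) x3=(-0.4129, 2.0310, -0.2602)

(-0.4129, 2.0310, -0.2602)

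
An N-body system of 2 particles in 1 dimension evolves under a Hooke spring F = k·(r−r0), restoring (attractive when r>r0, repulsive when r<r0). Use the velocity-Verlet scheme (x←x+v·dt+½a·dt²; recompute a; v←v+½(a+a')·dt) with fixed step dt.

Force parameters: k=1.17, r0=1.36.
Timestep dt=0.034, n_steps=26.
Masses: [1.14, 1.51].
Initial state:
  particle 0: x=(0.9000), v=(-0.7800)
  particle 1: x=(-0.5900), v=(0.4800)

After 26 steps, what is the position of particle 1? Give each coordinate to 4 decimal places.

step 0: x0=(0.9000) x1=(-0.5900)
step 1: x0=(0.8734) x1=(-0.5736)
step 2: x0=(0.8467) x1=(-0.5572)
step 3: x0=(0.8200) x1=(-0.5407)
step 4: x0=(0.7932) x1=(-0.5242)
step 5: x0=(0.7665) x1=(-0.5077)
step 6: x0=(0.7399) x1=(-0.4913)
step 7: x0=(0.7134) x1=(-0.4751)
step 8: x0=(0.6872) x1=(-0.4590)
step 9: x0=(0.6612) x1=(-0.4430)
step 10: x0=(0.6355) x1=(-0.4273)
step 11: x0=(0.6102) x1=(-0.4119)
step 12: x0=(0.5853) x1=(-0.3968)
step 13: x0=(0.5608) x1=(-0.3820)
step 14: x0=(0.5368) x1=(-0.3676)
step 15: x0=(0.5133) x1=(-0.3536)
step 16: x0=(0.4905) x1=(-0.3400)
step 17: x0=(0.4682) x1=(-0.3270)
step 18: x0=(0.4467) x1=(-0.3144)
step 19: x0=(0.4258) x1=(-0.3023)
step 20: x0=(0.4057) x1=(-0.2909)
step 21: x0=(0.3864) x1=(-0.2800)
step 22: x0=(0.3679) x1=(-0.2697)
step 23: x0=(0.3502) x1=(-0.2601)
step 24: x0=(0.3335) x1=(-0.2511)
step 25: x0=(0.3177) x1=(-0.2429)
step 26: x0=(0.3028) x1=(-0.2354)

(-0.2354)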